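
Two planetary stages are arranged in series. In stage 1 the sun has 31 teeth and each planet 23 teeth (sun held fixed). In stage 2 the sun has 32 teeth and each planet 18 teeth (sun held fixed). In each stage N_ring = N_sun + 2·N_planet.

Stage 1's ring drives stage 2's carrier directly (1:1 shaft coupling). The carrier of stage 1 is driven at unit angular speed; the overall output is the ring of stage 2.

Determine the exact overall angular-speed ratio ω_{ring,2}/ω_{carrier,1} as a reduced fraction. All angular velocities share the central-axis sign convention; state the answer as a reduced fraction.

2700/1309

Stage 1: N_ring = 31 + 2·23 = 77
Stage 1: 31(ω_s−ω_c) = −77(ω_r−ω_c),  ω_s=0, ω_c=1
Stage 1: ω_r = 1 − (31/77)(0−1) = 108/77
  ⇒ ω_r¹/ω_c¹ = 108/77
Stage 2: N_ring = 32 + 2·18 = 68
Stage 2: 32(ω_s−ω_c) = −68(ω_r−ω_c),  ω_s=0, ω_c=1
Stage 2: ω_r = 1 − (32/68)(0−1) = 25/17
  ⇒ ω_r²/ω_c² = 25/17
Coupling ω_c² = ω_r¹ ⇒ overall = 108/77 × 25/17 = 2700/1309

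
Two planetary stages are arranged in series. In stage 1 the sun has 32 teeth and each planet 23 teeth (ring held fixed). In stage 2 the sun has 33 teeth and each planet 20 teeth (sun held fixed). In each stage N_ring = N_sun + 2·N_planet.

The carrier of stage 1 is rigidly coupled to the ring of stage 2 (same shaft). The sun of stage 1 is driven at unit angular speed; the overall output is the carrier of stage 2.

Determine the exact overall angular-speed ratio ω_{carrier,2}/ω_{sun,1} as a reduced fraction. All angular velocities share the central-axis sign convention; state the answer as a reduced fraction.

Stage 1: N_ring = 32 + 2·23 = 78
Stage 1: 32(ω_s−ω_c) = −78(ω_r−ω_c),  ω_r=0, ω_s=1
Stage 1: 32(1−ω_c) = −78(0−ω_c)  ⇒  110ω_c = 32  ⇒  ω_c = 16/55
  ⇒ ω_c¹/ω_s¹ = 16/55
Stage 2: N_ring = 33 + 2·20 = 73
Stage 2: 33(ω_s−ω_c) = −73(ω_r−ω_c),  ω_s=0, ω_r=1
Stage 2: 33(0−ω_c) = −73(1−ω_c)  ⇒  106ω_c = 73  ⇒  ω_c = 73/106
  ⇒ ω_c²/ω_r² = 73/106
Coupling ω_r² = ω_c¹ ⇒ overall = 16/55 × 73/106 = 584/2915

584/2915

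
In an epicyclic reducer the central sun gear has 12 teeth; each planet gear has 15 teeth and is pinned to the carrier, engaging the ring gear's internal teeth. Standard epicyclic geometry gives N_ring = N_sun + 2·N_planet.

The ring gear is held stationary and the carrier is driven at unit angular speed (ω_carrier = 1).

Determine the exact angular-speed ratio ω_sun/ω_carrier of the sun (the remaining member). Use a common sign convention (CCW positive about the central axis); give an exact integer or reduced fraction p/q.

N_ring = 12 + 2·15 = 42
12(ω_s−ω_c) = −42(ω_r−ω_c),  ω_r=0, ω_c=1
ω_s = 1 − (42/12)(0−1) = 9/2
ω_s/ω_c = 9/2

9/2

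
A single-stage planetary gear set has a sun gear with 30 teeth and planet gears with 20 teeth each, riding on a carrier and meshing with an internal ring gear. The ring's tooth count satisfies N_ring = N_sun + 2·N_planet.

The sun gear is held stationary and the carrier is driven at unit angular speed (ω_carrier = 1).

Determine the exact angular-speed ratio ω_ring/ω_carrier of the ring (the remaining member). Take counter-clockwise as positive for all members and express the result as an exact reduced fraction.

N_ring = 30 + 2·20 = 70
30(ω_s−ω_c) = −70(ω_r−ω_c),  ω_s=0, ω_c=1
ω_r = 1 − (30/70)(0−1) = 10/7
ω_r/ω_c = 10/7

10/7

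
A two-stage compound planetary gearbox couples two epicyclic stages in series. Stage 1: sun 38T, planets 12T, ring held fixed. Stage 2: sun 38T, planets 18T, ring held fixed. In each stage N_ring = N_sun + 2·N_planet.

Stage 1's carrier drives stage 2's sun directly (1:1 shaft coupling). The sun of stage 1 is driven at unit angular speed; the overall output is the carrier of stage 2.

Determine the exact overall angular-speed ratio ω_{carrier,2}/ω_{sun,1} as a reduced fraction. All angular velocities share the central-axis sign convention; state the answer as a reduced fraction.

Stage 1: N_ring = 38 + 2·12 = 62
Stage 1: 38(ω_s−ω_c) = −62(ω_r−ω_c),  ω_r=0, ω_s=1
Stage 1: 38(1−ω_c) = −62(0−ω_c)  ⇒  100ω_c = 38  ⇒  ω_c = 19/50
  ⇒ ω_c¹/ω_s¹ = 19/50
Stage 2: N_ring = 38 + 2·18 = 74
Stage 2: 38(ω_s−ω_c) = −74(ω_r−ω_c),  ω_r=0, ω_s=1
Stage 2: 38(1−ω_c) = −74(0−ω_c)  ⇒  112ω_c = 38  ⇒  ω_c = 19/56
  ⇒ ω_c²/ω_s² = 19/56
Coupling ω_s² = ω_c¹ ⇒ overall = 19/50 × 19/56 = 361/2800

361/2800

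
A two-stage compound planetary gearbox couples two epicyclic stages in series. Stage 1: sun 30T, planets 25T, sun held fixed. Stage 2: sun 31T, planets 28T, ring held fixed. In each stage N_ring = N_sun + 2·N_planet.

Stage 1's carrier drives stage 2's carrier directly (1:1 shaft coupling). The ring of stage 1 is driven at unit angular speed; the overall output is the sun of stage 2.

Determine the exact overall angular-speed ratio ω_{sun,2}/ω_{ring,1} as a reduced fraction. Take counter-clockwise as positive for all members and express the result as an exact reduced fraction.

944/341

Stage 1: N_ring = 30 + 2·25 = 80
Stage 1: 30(ω_s−ω_c) = −80(ω_r−ω_c),  ω_s=0, ω_r=1
Stage 1: 30(0−ω_c) = −80(1−ω_c)  ⇒  110ω_c = 80  ⇒  ω_c = 8/11
  ⇒ ω_c¹/ω_r¹ = 8/11
Stage 2: N_ring = 31 + 2·28 = 87
Stage 2: 31(ω_s−ω_c) = −87(ω_r−ω_c),  ω_r=0, ω_c=1
Stage 2: ω_s = 1 − (87/31)(0−1) = 118/31
  ⇒ ω_s²/ω_c² = 118/31
Coupling ω_c² = ω_c¹ ⇒ overall = 8/11 × 118/31 = 944/341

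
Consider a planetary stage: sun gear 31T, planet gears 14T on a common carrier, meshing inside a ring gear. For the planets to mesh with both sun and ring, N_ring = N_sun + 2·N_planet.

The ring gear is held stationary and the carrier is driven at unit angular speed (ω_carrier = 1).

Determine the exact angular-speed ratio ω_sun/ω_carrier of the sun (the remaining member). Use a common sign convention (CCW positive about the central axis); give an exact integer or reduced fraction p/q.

N_ring = 31 + 2·14 = 59
31(ω_s−ω_c) = −59(ω_r−ω_c),  ω_r=0, ω_c=1
ω_s = 1 − (59/31)(0−1) = 90/31
ω_s/ω_c = 90/31

90/31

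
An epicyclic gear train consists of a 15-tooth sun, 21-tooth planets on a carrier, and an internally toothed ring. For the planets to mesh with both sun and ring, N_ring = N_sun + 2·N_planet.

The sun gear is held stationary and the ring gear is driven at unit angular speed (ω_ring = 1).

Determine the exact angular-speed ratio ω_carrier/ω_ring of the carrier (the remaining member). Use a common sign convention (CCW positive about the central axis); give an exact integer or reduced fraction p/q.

N_ring = 15 + 2·21 = 57
15(ω_s−ω_c) = −57(ω_r−ω_c),  ω_s=0, ω_r=1
15(0−ω_c) = −57(1−ω_c)  ⇒  72ω_c = 57  ⇒  ω_c = 19/24
ω_c/ω_r = 19/24

19/24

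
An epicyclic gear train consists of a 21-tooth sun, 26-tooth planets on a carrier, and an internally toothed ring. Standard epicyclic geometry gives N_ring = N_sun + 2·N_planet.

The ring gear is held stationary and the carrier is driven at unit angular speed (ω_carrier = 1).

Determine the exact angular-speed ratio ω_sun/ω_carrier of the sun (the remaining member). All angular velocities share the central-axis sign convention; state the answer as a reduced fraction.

94/21

N_ring = 21 + 2·26 = 73
21(ω_s−ω_c) = −73(ω_r−ω_c),  ω_r=0, ω_c=1
ω_s = 1 − (73/21)(0−1) = 94/21
ω_s/ω_c = 94/21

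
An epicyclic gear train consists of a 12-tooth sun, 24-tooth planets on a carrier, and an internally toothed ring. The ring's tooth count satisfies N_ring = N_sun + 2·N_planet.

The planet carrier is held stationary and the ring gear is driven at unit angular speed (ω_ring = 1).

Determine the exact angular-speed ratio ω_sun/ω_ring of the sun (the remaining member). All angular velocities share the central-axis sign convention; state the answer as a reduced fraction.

N_ring = 12 + 2·24 = 60
12(ω_s−ω_c) = −60(ω_r−ω_c),  ω_c=0, ω_r=1
ω_s = 0 − (60/12)(1−0) = -5
ω_s/ω_r = -5

-5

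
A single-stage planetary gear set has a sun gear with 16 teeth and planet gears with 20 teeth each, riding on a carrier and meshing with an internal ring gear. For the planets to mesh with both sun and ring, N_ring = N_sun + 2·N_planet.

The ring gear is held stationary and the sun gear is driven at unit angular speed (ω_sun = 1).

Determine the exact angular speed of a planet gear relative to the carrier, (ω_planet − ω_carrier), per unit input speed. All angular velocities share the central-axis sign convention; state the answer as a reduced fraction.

N_ring = 16 + 2·20 = 56
16(ω_s−ω_c) = −56(ω_r−ω_c),  ω_r=0, ω_s=1
16(1−ω_c) = −56(0−ω_c)  ⇒  72ω_c = 16  ⇒  ω_c = 2/9
sun–planet: 16·(1−2/9) = −20·(ω_p−ω_c)  ⇒  ω_p−ω_c = −(16/20)·(7/9) = -28/45

-28/45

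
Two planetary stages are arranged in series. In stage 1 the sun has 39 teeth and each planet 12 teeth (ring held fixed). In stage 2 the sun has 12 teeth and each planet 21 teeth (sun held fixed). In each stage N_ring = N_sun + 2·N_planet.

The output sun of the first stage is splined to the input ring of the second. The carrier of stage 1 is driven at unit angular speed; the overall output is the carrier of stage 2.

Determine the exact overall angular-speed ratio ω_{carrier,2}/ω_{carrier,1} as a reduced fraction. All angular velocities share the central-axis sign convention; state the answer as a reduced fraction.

306/143

Stage 1: N_ring = 39 + 2·12 = 63
Stage 1: 39(ω_s−ω_c) = −63(ω_r−ω_c),  ω_r=0, ω_c=1
Stage 1: ω_s = 1 − (63/39)(0−1) = 34/13
  ⇒ ω_s¹/ω_c¹ = 34/13
Stage 2: N_ring = 12 + 2·21 = 54
Stage 2: 12(ω_s−ω_c) = −54(ω_r−ω_c),  ω_s=0, ω_r=1
Stage 2: 12(0−ω_c) = −54(1−ω_c)  ⇒  66ω_c = 54  ⇒  ω_c = 9/11
  ⇒ ω_c²/ω_r² = 9/11
Coupling ω_r² = ω_s¹ ⇒ overall = 34/13 × 9/11 = 306/143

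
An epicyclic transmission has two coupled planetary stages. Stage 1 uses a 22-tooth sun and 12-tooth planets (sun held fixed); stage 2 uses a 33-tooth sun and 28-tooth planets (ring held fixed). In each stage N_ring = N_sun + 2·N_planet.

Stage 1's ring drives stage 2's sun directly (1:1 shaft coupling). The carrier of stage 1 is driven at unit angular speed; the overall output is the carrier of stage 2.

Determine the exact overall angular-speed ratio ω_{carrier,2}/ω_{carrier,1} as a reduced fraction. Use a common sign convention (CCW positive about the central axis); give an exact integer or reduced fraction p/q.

Stage 1: N_ring = 22 + 2·12 = 46
Stage 1: 22(ω_s−ω_c) = −46(ω_r−ω_c),  ω_s=0, ω_c=1
Stage 1: ω_r = 1 − (22/46)(0−1) = 34/23
  ⇒ ω_r¹/ω_c¹ = 34/23
Stage 2: N_ring = 33 + 2·28 = 89
Stage 2: 33(ω_s−ω_c) = −89(ω_r−ω_c),  ω_r=0, ω_s=1
Stage 2: 33(1−ω_c) = −89(0−ω_c)  ⇒  122ω_c = 33  ⇒  ω_c = 33/122
  ⇒ ω_c²/ω_s² = 33/122
Coupling ω_s² = ω_r¹ ⇒ overall = 34/23 × 33/122 = 561/1403

561/1403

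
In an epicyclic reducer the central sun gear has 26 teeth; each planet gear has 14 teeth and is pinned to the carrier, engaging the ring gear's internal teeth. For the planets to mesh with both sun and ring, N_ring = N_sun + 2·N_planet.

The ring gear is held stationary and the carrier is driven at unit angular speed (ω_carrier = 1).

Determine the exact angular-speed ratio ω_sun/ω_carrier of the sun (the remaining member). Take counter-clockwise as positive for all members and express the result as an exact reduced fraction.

40/13

N_ring = 26 + 2·14 = 54
26(ω_s−ω_c) = −54(ω_r−ω_c),  ω_r=0, ω_c=1
ω_s = 1 − (54/26)(0−1) = 40/13
ω_s/ω_c = 40/13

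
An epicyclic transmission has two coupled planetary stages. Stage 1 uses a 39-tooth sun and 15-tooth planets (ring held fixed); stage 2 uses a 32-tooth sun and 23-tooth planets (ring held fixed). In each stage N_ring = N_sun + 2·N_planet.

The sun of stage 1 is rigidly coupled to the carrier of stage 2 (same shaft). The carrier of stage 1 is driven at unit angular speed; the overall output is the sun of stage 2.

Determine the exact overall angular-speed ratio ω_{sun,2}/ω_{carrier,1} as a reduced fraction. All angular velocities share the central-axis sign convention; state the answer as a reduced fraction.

Stage 1: N_ring = 39 + 2·15 = 69
Stage 1: 39(ω_s−ω_c) = −69(ω_r−ω_c),  ω_r=0, ω_c=1
Stage 1: ω_s = 1 − (69/39)(0−1) = 36/13
  ⇒ ω_s¹/ω_c¹ = 36/13
Stage 2: N_ring = 32 + 2·23 = 78
Stage 2: 32(ω_s−ω_c) = −78(ω_r−ω_c),  ω_r=0, ω_c=1
Stage 2: ω_s = 1 − (78/32)(0−1) = 55/16
  ⇒ ω_s²/ω_c² = 55/16
Coupling ω_c² = ω_s¹ ⇒ overall = 36/13 × 55/16 = 495/52

495/52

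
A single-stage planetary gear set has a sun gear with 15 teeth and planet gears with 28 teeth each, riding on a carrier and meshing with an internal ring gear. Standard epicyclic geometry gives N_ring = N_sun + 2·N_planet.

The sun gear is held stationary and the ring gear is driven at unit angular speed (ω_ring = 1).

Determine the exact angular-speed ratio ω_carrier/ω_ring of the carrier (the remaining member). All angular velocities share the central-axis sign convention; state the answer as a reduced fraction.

N_ring = 15 + 2·28 = 71
15(ω_s−ω_c) = −71(ω_r−ω_c),  ω_s=0, ω_r=1
15(0−ω_c) = −71(1−ω_c)  ⇒  86ω_c = 71  ⇒  ω_c = 71/86
ω_c/ω_r = 71/86

71/86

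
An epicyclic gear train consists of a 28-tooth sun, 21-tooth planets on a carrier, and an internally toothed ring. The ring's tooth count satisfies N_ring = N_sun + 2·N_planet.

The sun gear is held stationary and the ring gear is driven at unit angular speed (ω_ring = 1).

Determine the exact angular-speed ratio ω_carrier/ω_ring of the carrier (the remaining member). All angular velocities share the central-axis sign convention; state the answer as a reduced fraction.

5/7

N_ring = 28 + 2·21 = 70
28(ω_s−ω_c) = −70(ω_r−ω_c),  ω_s=0, ω_r=1
28(0−ω_c) = −70(1−ω_c)  ⇒  98ω_c = 70  ⇒  ω_c = 5/7
ω_c/ω_r = 5/7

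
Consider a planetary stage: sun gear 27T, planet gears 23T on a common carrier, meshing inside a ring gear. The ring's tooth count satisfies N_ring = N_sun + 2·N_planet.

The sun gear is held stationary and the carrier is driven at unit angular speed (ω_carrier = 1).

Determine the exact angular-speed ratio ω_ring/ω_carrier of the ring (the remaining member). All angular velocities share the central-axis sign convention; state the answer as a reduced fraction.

100/73

N_ring = 27 + 2·23 = 73
27(ω_s−ω_c) = −73(ω_r−ω_c),  ω_s=0, ω_c=1
ω_r = 1 − (27/73)(0−1) = 100/73
ω_r/ω_c = 100/73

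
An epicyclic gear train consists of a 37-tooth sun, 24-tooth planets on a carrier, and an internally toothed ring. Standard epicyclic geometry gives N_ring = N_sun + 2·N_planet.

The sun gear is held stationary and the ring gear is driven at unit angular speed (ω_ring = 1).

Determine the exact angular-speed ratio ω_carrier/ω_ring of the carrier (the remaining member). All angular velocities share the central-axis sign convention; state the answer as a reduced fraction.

N_ring = 37 + 2·24 = 85
37(ω_s−ω_c) = −85(ω_r−ω_c),  ω_s=0, ω_r=1
37(0−ω_c) = −85(1−ω_c)  ⇒  122ω_c = 85  ⇒  ω_c = 85/122
ω_c/ω_r = 85/122

85/122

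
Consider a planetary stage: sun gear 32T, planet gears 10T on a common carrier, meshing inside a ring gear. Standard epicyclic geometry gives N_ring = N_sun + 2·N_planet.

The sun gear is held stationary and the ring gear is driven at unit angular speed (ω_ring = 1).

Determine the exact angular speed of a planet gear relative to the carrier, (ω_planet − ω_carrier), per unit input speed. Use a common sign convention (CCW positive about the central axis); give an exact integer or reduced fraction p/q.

208/105

N_ring = 32 + 2·10 = 52
32(ω_s−ω_c) = −52(ω_r−ω_c),  ω_s=0, ω_r=1
32(0−ω_c) = −52(1−ω_c)  ⇒  84ω_c = 52  ⇒  ω_c = 13/21
sun–planet: 32·(0−13/21) = −10·(ω_p−ω_c)  ⇒  ω_p−ω_c = −(32/10)·(-13/21) = 208/105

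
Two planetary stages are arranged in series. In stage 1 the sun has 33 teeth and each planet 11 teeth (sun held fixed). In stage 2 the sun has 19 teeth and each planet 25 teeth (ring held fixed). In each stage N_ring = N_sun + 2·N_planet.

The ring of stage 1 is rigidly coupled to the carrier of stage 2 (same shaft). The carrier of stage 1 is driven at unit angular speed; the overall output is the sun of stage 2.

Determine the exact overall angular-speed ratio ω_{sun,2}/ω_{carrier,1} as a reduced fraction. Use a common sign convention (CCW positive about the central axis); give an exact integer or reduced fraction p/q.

704/95

Stage 1: N_ring = 33 + 2·11 = 55
Stage 1: 33(ω_s−ω_c) = −55(ω_r−ω_c),  ω_s=0, ω_c=1
Stage 1: ω_r = 1 − (33/55)(0−1) = 8/5
  ⇒ ω_r¹/ω_c¹ = 8/5
Stage 2: N_ring = 19 + 2·25 = 69
Stage 2: 19(ω_s−ω_c) = −69(ω_r−ω_c),  ω_r=0, ω_c=1
Stage 2: ω_s = 1 − (69/19)(0−1) = 88/19
  ⇒ ω_s²/ω_c² = 88/19
Coupling ω_c² = ω_r¹ ⇒ overall = 8/5 × 88/19 = 704/95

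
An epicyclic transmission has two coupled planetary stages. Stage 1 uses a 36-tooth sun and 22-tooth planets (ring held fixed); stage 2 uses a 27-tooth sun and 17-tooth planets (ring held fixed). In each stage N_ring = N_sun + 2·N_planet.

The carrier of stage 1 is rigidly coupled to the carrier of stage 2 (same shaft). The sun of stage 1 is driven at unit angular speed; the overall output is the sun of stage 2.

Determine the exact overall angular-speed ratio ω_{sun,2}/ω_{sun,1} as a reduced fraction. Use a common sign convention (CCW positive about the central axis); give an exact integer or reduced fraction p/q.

Stage 1: N_ring = 36 + 2·22 = 80
Stage 1: 36(ω_s−ω_c) = −80(ω_r−ω_c),  ω_r=0, ω_s=1
Stage 1: 36(1−ω_c) = −80(0−ω_c)  ⇒  116ω_c = 36  ⇒  ω_c = 9/29
  ⇒ ω_c¹/ω_s¹ = 9/29
Stage 2: N_ring = 27 + 2·17 = 61
Stage 2: 27(ω_s−ω_c) = −61(ω_r−ω_c),  ω_r=0, ω_c=1
Stage 2: ω_s = 1 − (61/27)(0−1) = 88/27
  ⇒ ω_s²/ω_c² = 88/27
Coupling ω_c² = ω_c¹ ⇒ overall = 9/29 × 88/27 = 88/87

88/87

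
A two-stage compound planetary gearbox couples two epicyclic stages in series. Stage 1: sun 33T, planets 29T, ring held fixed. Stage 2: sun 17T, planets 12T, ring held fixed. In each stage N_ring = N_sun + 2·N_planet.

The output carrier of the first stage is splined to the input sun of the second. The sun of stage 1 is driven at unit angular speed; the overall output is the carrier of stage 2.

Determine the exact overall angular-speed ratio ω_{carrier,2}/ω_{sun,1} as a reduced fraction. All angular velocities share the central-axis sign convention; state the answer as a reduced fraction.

Stage 1: N_ring = 33 + 2·29 = 91
Stage 1: 33(ω_s−ω_c) = −91(ω_r−ω_c),  ω_r=0, ω_s=1
Stage 1: 33(1−ω_c) = −91(0−ω_c)  ⇒  124ω_c = 33  ⇒  ω_c = 33/124
  ⇒ ω_c¹/ω_s¹ = 33/124
Stage 2: N_ring = 17 + 2·12 = 41
Stage 2: 17(ω_s−ω_c) = −41(ω_r−ω_c),  ω_r=0, ω_s=1
Stage 2: 17(1−ω_c) = −41(0−ω_c)  ⇒  58ω_c = 17  ⇒  ω_c = 17/58
  ⇒ ω_c²/ω_s² = 17/58
Coupling ω_s² = ω_c¹ ⇒ overall = 33/124 × 17/58 = 561/7192

561/7192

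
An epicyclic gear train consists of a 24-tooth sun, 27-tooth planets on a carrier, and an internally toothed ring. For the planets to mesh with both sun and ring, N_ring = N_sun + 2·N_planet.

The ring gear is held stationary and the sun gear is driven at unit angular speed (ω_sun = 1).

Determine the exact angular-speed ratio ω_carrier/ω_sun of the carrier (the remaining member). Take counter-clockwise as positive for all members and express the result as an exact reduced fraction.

4/17

N_ring = 24 + 2·27 = 78
24(ω_s−ω_c) = −78(ω_r−ω_c),  ω_r=0, ω_s=1
24(1−ω_c) = −78(0−ω_c)  ⇒  102ω_c = 24  ⇒  ω_c = 4/17
ω_c/ω_s = 4/17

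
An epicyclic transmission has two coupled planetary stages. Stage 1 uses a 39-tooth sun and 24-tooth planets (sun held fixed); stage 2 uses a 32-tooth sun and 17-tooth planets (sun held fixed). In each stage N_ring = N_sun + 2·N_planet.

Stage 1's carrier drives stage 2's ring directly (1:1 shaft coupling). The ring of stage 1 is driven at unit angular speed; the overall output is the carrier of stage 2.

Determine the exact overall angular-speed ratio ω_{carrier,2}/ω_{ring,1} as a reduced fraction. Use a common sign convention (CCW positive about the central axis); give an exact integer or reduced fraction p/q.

319/686

Stage 1: N_ring = 39 + 2·24 = 87
Stage 1: 39(ω_s−ω_c) = −87(ω_r−ω_c),  ω_s=0, ω_r=1
Stage 1: 39(0−ω_c) = −87(1−ω_c)  ⇒  126ω_c = 87  ⇒  ω_c = 29/42
  ⇒ ω_c¹/ω_r¹ = 29/42
Stage 2: N_ring = 32 + 2·17 = 66
Stage 2: 32(ω_s−ω_c) = −66(ω_r−ω_c),  ω_s=0, ω_r=1
Stage 2: 32(0−ω_c) = −66(1−ω_c)  ⇒  98ω_c = 66  ⇒  ω_c = 33/49
  ⇒ ω_c²/ω_r² = 33/49
Coupling ω_r² = ω_c¹ ⇒ overall = 29/42 × 33/49 = 319/686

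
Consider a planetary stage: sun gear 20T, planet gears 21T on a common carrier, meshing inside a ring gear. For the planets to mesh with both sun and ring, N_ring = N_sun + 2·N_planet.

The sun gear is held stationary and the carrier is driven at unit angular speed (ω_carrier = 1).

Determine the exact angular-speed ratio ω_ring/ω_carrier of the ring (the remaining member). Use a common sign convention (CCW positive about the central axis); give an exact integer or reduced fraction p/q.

N_ring = 20 + 2·21 = 62
20(ω_s−ω_c) = −62(ω_r−ω_c),  ω_s=0, ω_c=1
ω_r = 1 − (20/62)(0−1) = 41/31
ω_r/ω_c = 41/31

41/31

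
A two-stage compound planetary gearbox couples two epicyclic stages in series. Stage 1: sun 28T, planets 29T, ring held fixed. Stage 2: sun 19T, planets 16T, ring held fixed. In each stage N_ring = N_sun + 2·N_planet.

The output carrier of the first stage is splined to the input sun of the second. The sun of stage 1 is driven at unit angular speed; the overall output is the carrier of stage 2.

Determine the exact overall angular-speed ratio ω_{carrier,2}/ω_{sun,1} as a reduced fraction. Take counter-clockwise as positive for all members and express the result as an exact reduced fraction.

Stage 1: N_ring = 28 + 2·29 = 86
Stage 1: 28(ω_s−ω_c) = −86(ω_r−ω_c),  ω_r=0, ω_s=1
Stage 1: 28(1−ω_c) = −86(0−ω_c)  ⇒  114ω_c = 28  ⇒  ω_c = 14/57
  ⇒ ω_c¹/ω_s¹ = 14/57
Stage 2: N_ring = 19 + 2·16 = 51
Stage 2: 19(ω_s−ω_c) = −51(ω_r−ω_c),  ω_r=0, ω_s=1
Stage 2: 19(1−ω_c) = −51(0−ω_c)  ⇒  70ω_c = 19  ⇒  ω_c = 19/70
  ⇒ ω_c²/ω_s² = 19/70
Coupling ω_s² = ω_c¹ ⇒ overall = 14/57 × 19/70 = 1/15

1/15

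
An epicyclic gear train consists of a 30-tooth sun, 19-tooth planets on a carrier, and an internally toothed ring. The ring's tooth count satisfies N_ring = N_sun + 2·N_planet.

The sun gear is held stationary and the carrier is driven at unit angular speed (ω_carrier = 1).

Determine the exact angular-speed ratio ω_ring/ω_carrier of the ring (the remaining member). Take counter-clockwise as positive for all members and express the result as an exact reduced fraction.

N_ring = 30 + 2·19 = 68
30(ω_s−ω_c) = −68(ω_r−ω_c),  ω_s=0, ω_c=1
ω_r = 1 − (30/68)(0−1) = 49/34
ω_r/ω_c = 49/34

49/34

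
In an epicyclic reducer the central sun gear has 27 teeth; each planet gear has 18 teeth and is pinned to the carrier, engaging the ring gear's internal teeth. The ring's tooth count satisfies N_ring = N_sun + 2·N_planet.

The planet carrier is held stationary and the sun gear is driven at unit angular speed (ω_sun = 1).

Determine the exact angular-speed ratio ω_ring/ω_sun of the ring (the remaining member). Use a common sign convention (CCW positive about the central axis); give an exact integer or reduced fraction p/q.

N_ring = 27 + 2·18 = 63
27(ω_s−ω_c) = −63(ω_r−ω_c),  ω_c=0, ω_s=1
ω_r = 0 − (27/63)(1−0) = -3/7
ω_r/ω_s = -3/7

-3/7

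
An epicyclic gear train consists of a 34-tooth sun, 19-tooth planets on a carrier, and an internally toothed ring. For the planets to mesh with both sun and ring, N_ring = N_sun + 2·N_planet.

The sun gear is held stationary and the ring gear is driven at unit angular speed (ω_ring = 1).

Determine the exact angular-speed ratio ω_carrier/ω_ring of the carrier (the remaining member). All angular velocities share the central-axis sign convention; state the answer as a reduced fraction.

36/53

N_ring = 34 + 2·19 = 72
34(ω_s−ω_c) = −72(ω_r−ω_c),  ω_s=0, ω_r=1
34(0−ω_c) = −72(1−ω_c)  ⇒  106ω_c = 72  ⇒  ω_c = 36/53
ω_c/ω_r = 36/53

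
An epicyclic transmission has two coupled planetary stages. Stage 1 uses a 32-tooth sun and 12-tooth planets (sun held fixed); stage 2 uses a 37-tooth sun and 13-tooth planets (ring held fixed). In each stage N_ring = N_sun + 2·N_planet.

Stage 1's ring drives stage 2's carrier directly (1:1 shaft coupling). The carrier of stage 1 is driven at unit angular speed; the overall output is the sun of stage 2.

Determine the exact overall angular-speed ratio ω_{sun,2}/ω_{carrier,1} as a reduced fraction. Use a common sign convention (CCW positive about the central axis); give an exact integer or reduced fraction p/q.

Stage 1: N_ring = 32 + 2·12 = 56
Stage 1: 32(ω_s−ω_c) = −56(ω_r−ω_c),  ω_s=0, ω_c=1
Stage 1: ω_r = 1 − (32/56)(0−1) = 11/7
  ⇒ ω_r¹/ω_c¹ = 11/7
Stage 2: N_ring = 37 + 2·13 = 63
Stage 2: 37(ω_s−ω_c) = −63(ω_r−ω_c),  ω_r=0, ω_c=1
Stage 2: ω_s = 1 − (63/37)(0−1) = 100/37
  ⇒ ω_s²/ω_c² = 100/37
Coupling ω_c² = ω_r¹ ⇒ overall = 11/7 × 100/37 = 1100/259

1100/259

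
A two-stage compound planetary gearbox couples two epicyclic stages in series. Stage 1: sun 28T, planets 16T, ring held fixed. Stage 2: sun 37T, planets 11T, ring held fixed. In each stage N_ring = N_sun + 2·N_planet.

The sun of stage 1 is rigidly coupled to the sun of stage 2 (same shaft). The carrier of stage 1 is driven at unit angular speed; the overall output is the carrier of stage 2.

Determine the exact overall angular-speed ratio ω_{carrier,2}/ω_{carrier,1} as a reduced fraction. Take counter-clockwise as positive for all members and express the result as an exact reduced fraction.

Stage 1: N_ring = 28 + 2·16 = 60
Stage 1: 28(ω_s−ω_c) = −60(ω_r−ω_c),  ω_r=0, ω_c=1
Stage 1: ω_s = 1 − (60/28)(0−1) = 22/7
  ⇒ ω_s¹/ω_c¹ = 22/7
Stage 2: N_ring = 37 + 2·11 = 59
Stage 2: 37(ω_s−ω_c) = −59(ω_r−ω_c),  ω_r=0, ω_s=1
Stage 2: 37(1−ω_c) = −59(0−ω_c)  ⇒  96ω_c = 37  ⇒  ω_c = 37/96
  ⇒ ω_c²/ω_s² = 37/96
Coupling ω_s² = ω_s¹ ⇒ overall = 22/7 × 37/96 = 407/336

407/336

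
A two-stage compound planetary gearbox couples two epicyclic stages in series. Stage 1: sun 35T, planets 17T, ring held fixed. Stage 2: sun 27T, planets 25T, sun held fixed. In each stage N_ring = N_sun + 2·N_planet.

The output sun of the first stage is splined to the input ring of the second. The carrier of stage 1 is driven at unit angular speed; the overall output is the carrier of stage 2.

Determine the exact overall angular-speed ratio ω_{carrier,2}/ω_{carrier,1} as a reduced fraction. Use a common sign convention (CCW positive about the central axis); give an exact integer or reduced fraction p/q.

11/5

Stage 1: N_ring = 35 + 2·17 = 69
Stage 1: 35(ω_s−ω_c) = −69(ω_r−ω_c),  ω_r=0, ω_c=1
Stage 1: ω_s = 1 − (69/35)(0−1) = 104/35
  ⇒ ω_s¹/ω_c¹ = 104/35
Stage 2: N_ring = 27 + 2·25 = 77
Stage 2: 27(ω_s−ω_c) = −77(ω_r−ω_c),  ω_s=0, ω_r=1
Stage 2: 27(0−ω_c) = −77(1−ω_c)  ⇒  104ω_c = 77  ⇒  ω_c = 77/104
  ⇒ ω_c²/ω_r² = 77/104
Coupling ω_r² = ω_s¹ ⇒ overall = 104/35 × 77/104 = 11/5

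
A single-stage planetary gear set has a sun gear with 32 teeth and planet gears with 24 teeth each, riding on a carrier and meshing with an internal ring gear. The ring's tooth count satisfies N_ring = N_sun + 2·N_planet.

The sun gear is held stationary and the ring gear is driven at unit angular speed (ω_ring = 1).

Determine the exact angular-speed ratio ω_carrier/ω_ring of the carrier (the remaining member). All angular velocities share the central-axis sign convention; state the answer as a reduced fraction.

5/7

N_ring = 32 + 2·24 = 80
32(ω_s−ω_c) = −80(ω_r−ω_c),  ω_s=0, ω_r=1
32(0−ω_c) = −80(1−ω_c)  ⇒  112ω_c = 80  ⇒  ω_c = 5/7
ω_c/ω_r = 5/7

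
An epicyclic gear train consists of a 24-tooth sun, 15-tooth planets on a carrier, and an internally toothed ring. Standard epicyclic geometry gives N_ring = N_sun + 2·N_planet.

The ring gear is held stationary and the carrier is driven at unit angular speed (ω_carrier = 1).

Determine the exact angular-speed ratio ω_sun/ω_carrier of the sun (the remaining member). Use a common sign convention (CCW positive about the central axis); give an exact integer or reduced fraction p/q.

13/4

N_ring = 24 + 2·15 = 54
24(ω_s−ω_c) = −54(ω_r−ω_c),  ω_r=0, ω_c=1
ω_s = 1 − (54/24)(0−1) = 13/4
ω_s/ω_c = 13/4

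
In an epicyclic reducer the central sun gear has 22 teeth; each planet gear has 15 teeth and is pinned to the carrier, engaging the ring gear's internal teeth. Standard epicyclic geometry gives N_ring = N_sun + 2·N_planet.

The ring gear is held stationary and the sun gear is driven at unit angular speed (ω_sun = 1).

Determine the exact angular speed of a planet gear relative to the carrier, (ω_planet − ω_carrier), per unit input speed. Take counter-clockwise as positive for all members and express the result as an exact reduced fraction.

-572/555

N_ring = 22 + 2·15 = 52
22(ω_s−ω_c) = −52(ω_r−ω_c),  ω_r=0, ω_s=1
22(1−ω_c) = −52(0−ω_c)  ⇒  74ω_c = 22  ⇒  ω_c = 11/37
sun–planet: 22·(1−11/37) = −15·(ω_p−ω_c)  ⇒  ω_p−ω_c = −(22/15)·(26/37) = -572/555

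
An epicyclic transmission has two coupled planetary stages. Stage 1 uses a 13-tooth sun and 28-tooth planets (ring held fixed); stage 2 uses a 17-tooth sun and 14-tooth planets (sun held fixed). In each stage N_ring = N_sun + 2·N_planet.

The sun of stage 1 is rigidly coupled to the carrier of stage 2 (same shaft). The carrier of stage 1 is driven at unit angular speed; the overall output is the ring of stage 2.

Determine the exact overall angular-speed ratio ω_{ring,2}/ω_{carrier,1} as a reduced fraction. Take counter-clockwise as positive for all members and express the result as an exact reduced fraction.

Stage 1: N_ring = 13 + 2·28 = 69
Stage 1: 13(ω_s−ω_c) = −69(ω_r−ω_c),  ω_r=0, ω_c=1
Stage 1: ω_s = 1 − (69/13)(0−1) = 82/13
  ⇒ ω_s¹/ω_c¹ = 82/13
Stage 2: N_ring = 17 + 2·14 = 45
Stage 2: 17(ω_s−ω_c) = −45(ω_r−ω_c),  ω_s=0, ω_c=1
Stage 2: ω_r = 1 − (17/45)(0−1) = 62/45
  ⇒ ω_r²/ω_c² = 62/45
Coupling ω_c² = ω_s¹ ⇒ overall = 82/13 × 62/45 = 5084/585

5084/585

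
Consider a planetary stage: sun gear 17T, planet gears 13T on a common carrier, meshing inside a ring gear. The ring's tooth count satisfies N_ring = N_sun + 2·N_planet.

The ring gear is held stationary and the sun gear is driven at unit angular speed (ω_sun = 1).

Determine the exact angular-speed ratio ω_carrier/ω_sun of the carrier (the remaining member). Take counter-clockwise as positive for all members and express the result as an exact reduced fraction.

N_ring = 17 + 2·13 = 43
17(ω_s−ω_c) = −43(ω_r−ω_c),  ω_r=0, ω_s=1
17(1−ω_c) = −43(0−ω_c)  ⇒  60ω_c = 17  ⇒  ω_c = 17/60
ω_c/ω_s = 17/60

17/60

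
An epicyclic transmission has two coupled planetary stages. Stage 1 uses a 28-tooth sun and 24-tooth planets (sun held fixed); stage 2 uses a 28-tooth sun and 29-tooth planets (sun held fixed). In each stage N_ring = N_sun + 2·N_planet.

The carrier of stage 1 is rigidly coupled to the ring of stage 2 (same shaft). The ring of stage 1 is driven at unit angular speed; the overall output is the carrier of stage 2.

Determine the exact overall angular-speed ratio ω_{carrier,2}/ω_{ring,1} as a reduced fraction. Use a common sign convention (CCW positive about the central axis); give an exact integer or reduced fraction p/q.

Stage 1: N_ring = 28 + 2·24 = 76
Stage 1: 28(ω_s−ω_c) = −76(ω_r−ω_c),  ω_s=0, ω_r=1
Stage 1: 28(0−ω_c) = −76(1−ω_c)  ⇒  104ω_c = 76  ⇒  ω_c = 19/26
  ⇒ ω_c¹/ω_r¹ = 19/26
Stage 2: N_ring = 28 + 2·29 = 86
Stage 2: 28(ω_s−ω_c) = −86(ω_r−ω_c),  ω_s=0, ω_r=1
Stage 2: 28(0−ω_c) = −86(1−ω_c)  ⇒  114ω_c = 86  ⇒  ω_c = 43/57
  ⇒ ω_c²/ω_r² = 43/57
Coupling ω_r² = ω_c¹ ⇒ overall = 19/26 × 43/57 = 43/78

43/78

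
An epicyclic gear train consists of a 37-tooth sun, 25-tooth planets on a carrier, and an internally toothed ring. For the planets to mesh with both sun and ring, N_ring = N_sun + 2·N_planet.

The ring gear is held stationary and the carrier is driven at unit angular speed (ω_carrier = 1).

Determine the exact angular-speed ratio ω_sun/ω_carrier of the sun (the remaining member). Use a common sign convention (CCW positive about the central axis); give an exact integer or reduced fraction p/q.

124/37

N_ring = 37 + 2·25 = 87
37(ω_s−ω_c) = −87(ω_r−ω_c),  ω_r=0, ω_c=1
ω_s = 1 − (87/37)(0−1) = 124/37
ω_s/ω_c = 124/37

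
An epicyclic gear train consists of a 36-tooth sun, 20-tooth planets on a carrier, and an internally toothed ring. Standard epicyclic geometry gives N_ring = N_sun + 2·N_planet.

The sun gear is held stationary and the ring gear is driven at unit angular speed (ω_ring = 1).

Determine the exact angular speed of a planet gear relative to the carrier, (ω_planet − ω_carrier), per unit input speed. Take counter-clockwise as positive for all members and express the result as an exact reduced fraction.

N_ring = 36 + 2·20 = 76
36(ω_s−ω_c) = −76(ω_r−ω_c),  ω_s=0, ω_r=1
36(0−ω_c) = −76(1−ω_c)  ⇒  112ω_c = 76  ⇒  ω_c = 19/28
sun–planet: 36·(0−19/28) = −20·(ω_p−ω_c)  ⇒  ω_p−ω_c = −(36/20)·(-19/28) = 171/140

171/140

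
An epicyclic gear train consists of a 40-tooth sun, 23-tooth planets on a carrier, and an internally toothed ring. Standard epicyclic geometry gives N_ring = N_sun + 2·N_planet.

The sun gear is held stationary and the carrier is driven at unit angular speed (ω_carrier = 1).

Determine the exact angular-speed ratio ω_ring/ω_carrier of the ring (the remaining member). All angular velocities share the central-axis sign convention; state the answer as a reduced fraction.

63/43

N_ring = 40 + 2·23 = 86
40(ω_s−ω_c) = −86(ω_r−ω_c),  ω_s=0, ω_c=1
ω_r = 1 − (40/86)(0−1) = 63/43
ω_r/ω_c = 63/43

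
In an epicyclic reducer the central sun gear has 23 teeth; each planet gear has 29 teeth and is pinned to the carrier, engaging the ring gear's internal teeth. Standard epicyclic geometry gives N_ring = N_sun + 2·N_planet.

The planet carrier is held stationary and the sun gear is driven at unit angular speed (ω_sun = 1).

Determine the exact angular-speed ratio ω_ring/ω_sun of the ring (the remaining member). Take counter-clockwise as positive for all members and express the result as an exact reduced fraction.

N_ring = 23 + 2·29 = 81
23(ω_s−ω_c) = −81(ω_r−ω_c),  ω_c=0, ω_s=1
ω_r = 0 − (23/81)(1−0) = -23/81
ω_r/ω_s = -23/81

-23/81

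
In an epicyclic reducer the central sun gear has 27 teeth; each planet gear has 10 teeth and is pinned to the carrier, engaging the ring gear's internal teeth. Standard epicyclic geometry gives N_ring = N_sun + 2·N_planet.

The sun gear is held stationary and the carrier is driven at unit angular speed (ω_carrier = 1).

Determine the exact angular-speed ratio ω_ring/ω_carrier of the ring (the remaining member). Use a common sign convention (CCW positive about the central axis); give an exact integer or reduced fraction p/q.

74/47

N_ring = 27 + 2·10 = 47
27(ω_s−ω_c) = −47(ω_r−ω_c),  ω_s=0, ω_c=1
ω_r = 1 − (27/47)(0−1) = 74/47
ω_r/ω_c = 74/47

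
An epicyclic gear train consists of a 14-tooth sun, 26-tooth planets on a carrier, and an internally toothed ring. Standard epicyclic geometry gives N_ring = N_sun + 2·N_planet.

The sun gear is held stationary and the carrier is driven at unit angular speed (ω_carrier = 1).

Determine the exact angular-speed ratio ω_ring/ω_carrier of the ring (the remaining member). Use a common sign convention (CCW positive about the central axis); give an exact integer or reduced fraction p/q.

N_ring = 14 + 2·26 = 66
14(ω_s−ω_c) = −66(ω_r−ω_c),  ω_s=0, ω_c=1
ω_r = 1 − (14/66)(0−1) = 40/33
ω_r/ω_c = 40/33

40/33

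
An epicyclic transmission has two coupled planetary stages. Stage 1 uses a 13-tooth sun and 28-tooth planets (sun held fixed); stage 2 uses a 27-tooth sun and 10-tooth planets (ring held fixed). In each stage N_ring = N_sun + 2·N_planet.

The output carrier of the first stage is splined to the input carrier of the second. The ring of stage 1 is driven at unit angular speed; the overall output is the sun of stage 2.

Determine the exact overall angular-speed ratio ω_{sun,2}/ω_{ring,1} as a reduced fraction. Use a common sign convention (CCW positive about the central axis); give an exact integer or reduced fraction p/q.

Stage 1: N_ring = 13 + 2·28 = 69
Stage 1: 13(ω_s−ω_c) = −69(ω_r−ω_c),  ω_s=0, ω_r=1
Stage 1: 13(0−ω_c) = −69(1−ω_c)  ⇒  82ω_c = 69  ⇒  ω_c = 69/82
  ⇒ ω_c¹/ω_r¹ = 69/82
Stage 2: N_ring = 27 + 2·10 = 47
Stage 2: 27(ω_s−ω_c) = −47(ω_r−ω_c),  ω_r=0, ω_c=1
Stage 2: ω_s = 1 − (47/27)(0−1) = 74/27
  ⇒ ω_s²/ω_c² = 74/27
Coupling ω_c² = ω_c¹ ⇒ overall = 69/82 × 74/27 = 851/369

851/369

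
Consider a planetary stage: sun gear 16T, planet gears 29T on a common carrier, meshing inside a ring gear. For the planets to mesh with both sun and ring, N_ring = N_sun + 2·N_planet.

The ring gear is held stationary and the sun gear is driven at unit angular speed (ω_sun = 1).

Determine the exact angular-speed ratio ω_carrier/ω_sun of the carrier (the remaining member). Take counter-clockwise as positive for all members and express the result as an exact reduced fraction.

N_ring = 16 + 2·29 = 74
16(ω_s−ω_c) = −74(ω_r−ω_c),  ω_r=0, ω_s=1
16(1−ω_c) = −74(0−ω_c)  ⇒  90ω_c = 16  ⇒  ω_c = 8/45
ω_c/ω_s = 8/45

8/45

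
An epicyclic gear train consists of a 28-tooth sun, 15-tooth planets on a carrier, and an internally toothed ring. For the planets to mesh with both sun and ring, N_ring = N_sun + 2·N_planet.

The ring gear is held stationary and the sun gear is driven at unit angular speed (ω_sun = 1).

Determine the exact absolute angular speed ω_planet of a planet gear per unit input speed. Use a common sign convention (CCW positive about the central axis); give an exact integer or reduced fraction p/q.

-14/15

N_ring = 28 + 2·15 = 58
28(ω_s−ω_c) = −58(ω_r−ω_c),  ω_r=0, ω_s=1
28(1−ω_c) = −58(0−ω_c)  ⇒  86ω_c = 28  ⇒  ω_c = 14/43
sun–planet: 28·(1−14/43) = −15·(ω_p−ω_c)  ⇒  ω_p−ω_c = −(28/15)·(29/43) = -812/645
ω_p = 14/43 − 812/645 = -14/15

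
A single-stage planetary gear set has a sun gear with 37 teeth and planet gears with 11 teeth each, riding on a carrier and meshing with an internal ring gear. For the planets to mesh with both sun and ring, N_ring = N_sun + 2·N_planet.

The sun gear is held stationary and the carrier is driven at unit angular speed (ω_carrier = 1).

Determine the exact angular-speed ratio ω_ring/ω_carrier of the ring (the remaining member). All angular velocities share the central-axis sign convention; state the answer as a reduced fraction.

N_ring = 37 + 2·11 = 59
37(ω_s−ω_c) = −59(ω_r−ω_c),  ω_s=0, ω_c=1
ω_r = 1 − (37/59)(0−1) = 96/59
ω_r/ω_c = 96/59

96/59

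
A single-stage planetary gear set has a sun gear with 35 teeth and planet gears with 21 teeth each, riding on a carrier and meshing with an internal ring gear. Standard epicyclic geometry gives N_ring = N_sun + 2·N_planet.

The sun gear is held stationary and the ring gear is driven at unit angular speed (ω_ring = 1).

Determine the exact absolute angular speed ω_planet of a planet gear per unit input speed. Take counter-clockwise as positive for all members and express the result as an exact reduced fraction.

N_ring = 35 + 2·21 = 77
35(ω_s−ω_c) = −77(ω_r−ω_c),  ω_s=0, ω_r=1
35(0−ω_c) = −77(1−ω_c)  ⇒  112ω_c = 77  ⇒  ω_c = 11/16
sun–planet: 35·(0−11/16) = −21·(ω_p−ω_c)  ⇒  ω_p−ω_c = −(35/21)·(-11/16) = 55/48
ω_p = 11/16 + 55/48 = 11/6

11/6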